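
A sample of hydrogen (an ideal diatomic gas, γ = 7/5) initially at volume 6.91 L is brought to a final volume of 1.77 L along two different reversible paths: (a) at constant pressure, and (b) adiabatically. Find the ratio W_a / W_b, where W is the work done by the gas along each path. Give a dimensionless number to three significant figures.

Path (a) isobaric: W = P₁(V₂ − V₁) → W_a/(P₁V₁) = -0.7438.
Path (b) adiabatic: W = P₁V₁(1 − (V₁/V₂)^(γ−1))/(γ−1) → W_b/(P₁V₁) = -1.811.
W_a / W_b = -0.7438 / -1.811 = 0.4108.

W_a / W_b ≈ 0.411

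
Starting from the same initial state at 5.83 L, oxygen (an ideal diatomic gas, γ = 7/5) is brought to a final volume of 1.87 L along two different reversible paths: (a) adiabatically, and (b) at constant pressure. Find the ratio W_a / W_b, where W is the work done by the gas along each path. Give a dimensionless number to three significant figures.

W_a / W_b ≈ 2.12

Path (a) adiabatic: W = P₁V₁(1 − (V₁/V₂)^(γ−1))/(γ−1) → W_a/(P₁V₁) = -1.44.
Path (b) isobaric: W = P₁(V₂ − V₁) → W_b/(P₁V₁) = -0.6792.
W_a / W_b = -1.44 / -0.6792 = 2.12.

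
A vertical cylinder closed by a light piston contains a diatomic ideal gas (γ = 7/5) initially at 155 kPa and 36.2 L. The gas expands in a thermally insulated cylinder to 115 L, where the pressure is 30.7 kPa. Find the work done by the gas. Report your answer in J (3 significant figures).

Adiabatic: W = (P₁V₁ − P₂V₂)/(γ − 1) with γ = 7/5.
P₁V₁ = 5611 J, P₂V₂ = 3530 J.
W = (5611 − 3530) / 0.4 = 5201 J.

W ≈ 5200 J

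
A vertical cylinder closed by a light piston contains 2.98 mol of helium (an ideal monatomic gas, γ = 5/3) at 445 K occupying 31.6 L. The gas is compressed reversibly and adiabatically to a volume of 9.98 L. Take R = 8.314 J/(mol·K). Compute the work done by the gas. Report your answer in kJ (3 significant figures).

Adiabatic: TV^(γ−1) = const with γ = 5/3.
T₂ = T₁ (V₁/V₂)^(γ−1) = 445 × (31.6/9.98)^0.667 = 445 × 2.156 = 959.5 K.
W_by = nCᵥ(T₁ − T₂) = (2.98)(12.47)(445 − 959.5) = -19122 J.

W ≈ -19.1 kJ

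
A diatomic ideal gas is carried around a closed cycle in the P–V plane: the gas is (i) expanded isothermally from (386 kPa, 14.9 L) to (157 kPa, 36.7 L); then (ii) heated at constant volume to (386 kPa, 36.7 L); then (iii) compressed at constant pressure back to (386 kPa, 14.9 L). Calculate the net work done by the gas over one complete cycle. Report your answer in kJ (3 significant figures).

Leg (i): W = PᵢVᵢ ln(V_f/Vᵢ) = (5751) ln(36.7/14.9) = 5184 J.
Leg (ii): W = 0.
Leg (iii): W = PΔV = (386)(14.9 − 36.7) = -8415 J.
W_net = 5184 − 8415 = -3230 J.

W_net ≈ -3.23 kJ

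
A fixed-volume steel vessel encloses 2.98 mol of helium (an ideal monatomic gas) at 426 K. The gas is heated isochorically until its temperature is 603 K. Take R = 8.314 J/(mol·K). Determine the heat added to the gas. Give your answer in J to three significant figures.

Q ≈ 6580 J

Constant volume ⇒ W = 0, so Q = ΔU = nCᵥΔT with Cᵥ = 3R/2 = 12.47 J/(mol·K).
ΔU = (2.98)(12.47)(603 − 426) = 6578 J.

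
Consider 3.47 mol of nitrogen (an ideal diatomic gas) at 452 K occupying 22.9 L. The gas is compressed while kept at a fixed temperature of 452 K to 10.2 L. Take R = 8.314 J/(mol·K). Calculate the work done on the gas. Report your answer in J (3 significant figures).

W ≈ 10500 J

Isothermal: W = nRT ln(V₂/V₁).
W = (3.47)(8.314)(452) × ln(10.2/22.9)
  = 13040 × -0.8087
W_by_gas = -10546 J; work on gas = −W_by = 10546 J.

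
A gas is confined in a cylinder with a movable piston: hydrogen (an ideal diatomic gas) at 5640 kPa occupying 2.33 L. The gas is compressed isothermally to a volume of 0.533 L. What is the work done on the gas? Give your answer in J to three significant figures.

Isothermal: W = nRT ln(V₂/V₁) = P₁V₁ ln(V₂/V₁).
P₁V₁ = (5640 kPa)(2.33 L) = 13141 J.
W = 13141 × ln(0.533/2.33) = 13141 × -1.475
W_by_gas = -19385 J; work on gas = −W_by = 19385 J.

W ≈ 19400 J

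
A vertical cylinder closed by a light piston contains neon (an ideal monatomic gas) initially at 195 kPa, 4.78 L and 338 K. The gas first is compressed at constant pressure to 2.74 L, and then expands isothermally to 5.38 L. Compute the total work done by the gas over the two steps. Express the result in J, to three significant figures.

Step 1 (isobaric): W = PΔV = (195 kPa)(2.74 − 4.78 L) = -397.8 J.
After step 1: P = 195 kPa, V = 2.74 L, T = 193.7 K.
Step 2 (isothermal): W = P₁V₁ ln(V₂/V₁) = (534.3) ln(5.38/2.74) = 360.5 J.
W_total = -397.8 + 360.5 = -37.29 J.

W_total ≈ -37.3 J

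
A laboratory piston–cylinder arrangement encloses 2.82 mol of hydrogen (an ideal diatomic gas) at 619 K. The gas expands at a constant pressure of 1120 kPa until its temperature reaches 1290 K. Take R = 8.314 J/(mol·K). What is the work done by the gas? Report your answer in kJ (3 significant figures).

W ≈ 15.7 kJ

Isobaric: W = P ΔV = nR ΔT.
W = (2.82)(8.314)(1290 − 619) = 15732 J.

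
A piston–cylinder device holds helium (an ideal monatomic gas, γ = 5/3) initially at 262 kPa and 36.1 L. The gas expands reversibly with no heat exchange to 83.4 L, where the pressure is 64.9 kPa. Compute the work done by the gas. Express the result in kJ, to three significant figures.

W ≈ 6.07 kJ

Adiabatic: W = (P₁V₁ − P₂V₂)/(γ − 1) with γ = 5/3.
P₁V₁ = 9458 J, P₂V₂ = 5413 J.
W = (9458 − 5413) / 0.6667 = 6068 J.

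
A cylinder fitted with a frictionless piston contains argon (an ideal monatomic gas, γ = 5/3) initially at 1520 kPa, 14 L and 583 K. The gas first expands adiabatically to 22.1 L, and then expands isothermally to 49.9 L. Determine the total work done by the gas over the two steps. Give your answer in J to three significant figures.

Step 1 (adiabatic): W = (P₁V₁ − P₂V₂)/(γ−1) = (21280 − 15696)/0.667 = 8376 J.
After step 1: P = 710.2 kPa, V = 22.1 L, T = 430 K.
Step 2 (isothermal): W = P₁V₁ ln(V₂/V₁) = (15696) ln(49.9/22.1) = 12784 J.
W_total = 8376 + 12784 = 21159 J.

W_total ≈ 21200 J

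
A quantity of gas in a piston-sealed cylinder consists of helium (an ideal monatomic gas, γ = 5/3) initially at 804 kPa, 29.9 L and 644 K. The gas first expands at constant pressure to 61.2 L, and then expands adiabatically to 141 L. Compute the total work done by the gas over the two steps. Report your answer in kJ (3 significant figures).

W_total ≈ 56.7 kJ

Step 1 (isobaric): W = PΔV = (804 kPa)(61.2 − 29.9 L) = 25165 J.
After step 1: P = 804 kPa, V = 61.2 L, T = 1318 K.
Step 2 (adiabatic): W = (P₁V₁ − P₂V₂)/(γ−1) = (49205 − 28207)/0.667 = 31496 J.
W_total = 25165 + 31496 = 56661 J.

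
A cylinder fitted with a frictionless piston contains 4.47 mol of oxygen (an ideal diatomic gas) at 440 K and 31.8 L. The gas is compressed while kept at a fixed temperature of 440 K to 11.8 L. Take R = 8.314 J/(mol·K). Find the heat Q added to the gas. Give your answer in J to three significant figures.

Q ≈ -16200 J

Isothermal ⇒ ΔU = 0, so Q = W = nRT ln(V₂/V₁).
Q = (4.47)(8.314)(440) ln(11.8/31.8) = 16352 × -0.9914 = -16211 J.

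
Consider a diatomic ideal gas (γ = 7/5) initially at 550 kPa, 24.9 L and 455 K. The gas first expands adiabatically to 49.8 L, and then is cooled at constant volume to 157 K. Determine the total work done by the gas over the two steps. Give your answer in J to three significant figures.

W_total ≈ 8290 J

Step 1 (adiabatic): W = (P₁V₁ − P₂V₂)/(γ−1) = (13695 − 10379)/0.4 = 8290 J.
Step 2 (isochoric): W = 0 (constant volume).
W_total = 8290 + 0 = 8290 J.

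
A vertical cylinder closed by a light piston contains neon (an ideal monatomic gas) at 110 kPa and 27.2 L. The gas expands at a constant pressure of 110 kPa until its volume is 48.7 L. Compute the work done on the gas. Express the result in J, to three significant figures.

Isobaric: W = P ΔV.
W = (110 kPa)(48.7 − 27.2 L) = (110)(21.5) = 2365 J.
Work on gas = −W_by = -2365 J.

W ≈ -2370 J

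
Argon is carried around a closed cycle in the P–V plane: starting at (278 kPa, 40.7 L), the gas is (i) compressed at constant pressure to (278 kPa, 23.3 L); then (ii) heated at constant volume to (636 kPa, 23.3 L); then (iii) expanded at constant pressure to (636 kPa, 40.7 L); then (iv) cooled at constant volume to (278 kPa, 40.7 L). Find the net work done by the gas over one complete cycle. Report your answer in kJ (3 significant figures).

W_net ≈ 6.23 kJ

Constant-volume legs do no work.
W(i) = (278)(23.3 − 40.7) = -4837 J; W(iii) = (636)(40.7 − 23.3) = 11066 J.
W_net = -4837 + 11066 = 6229 J (the clockwise enclosed area).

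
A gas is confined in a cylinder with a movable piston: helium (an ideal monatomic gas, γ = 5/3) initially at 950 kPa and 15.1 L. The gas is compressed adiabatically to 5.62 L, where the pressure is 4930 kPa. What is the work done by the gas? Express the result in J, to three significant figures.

W ≈ -20000 J

Adiabatic: W = (P₁V₁ − P₂V₂)/(γ − 1) with γ = 5/3.
P₁V₁ = 14345 J, P₂V₂ = 27707 J.
W = (14345 − 27707) / 0.6667 = -20042 J.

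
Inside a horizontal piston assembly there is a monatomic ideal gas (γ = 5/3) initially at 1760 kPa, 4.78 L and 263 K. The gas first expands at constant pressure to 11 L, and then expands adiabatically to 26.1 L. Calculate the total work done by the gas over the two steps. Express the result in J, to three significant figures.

W_total ≈ 23700 J

Step 1 (isobaric): W = PΔV = (1760 kPa)(11 − 4.78 L) = 10947 J.
After step 1: P = 1760 kPa, V = 11 L, T = 605.2 K.
Step 2 (adiabatic): W = (P₁V₁ − P₂V₂)/(γ−1) = (19360 − 10883)/0.667 = 12716 J.
W_total = 10947 + 12716 = 23663 J.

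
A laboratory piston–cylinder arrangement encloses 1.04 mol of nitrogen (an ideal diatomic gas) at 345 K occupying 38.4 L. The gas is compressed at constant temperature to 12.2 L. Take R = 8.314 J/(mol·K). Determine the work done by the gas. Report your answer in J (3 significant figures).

Isothermal: W = nRT ln(V₂/V₁).
W = (1.04)(8.314)(345) × ln(12.2/38.4)
  = 2983 × -1.147
W_by_gas = -3420 J.

W ≈ -3420 J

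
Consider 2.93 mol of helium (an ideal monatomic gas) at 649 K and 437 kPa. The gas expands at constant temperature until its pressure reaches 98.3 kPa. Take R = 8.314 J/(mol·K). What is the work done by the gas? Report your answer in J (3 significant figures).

W ≈ 23600 J

Isothermal process: W = nRT ln(V₂/V₁) = nRT ln(P₁/P₂).
W = (2.93)(8.314)(649) × ln(437/98.3)
  = 15810 × ln(4.446) = 15810 × 1.492
W_by_gas = 23587 J.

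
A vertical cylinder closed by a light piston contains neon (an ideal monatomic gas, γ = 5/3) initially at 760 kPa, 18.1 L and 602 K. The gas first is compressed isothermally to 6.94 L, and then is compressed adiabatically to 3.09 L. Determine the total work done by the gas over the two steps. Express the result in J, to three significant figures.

W_total ≈ -27900 J

Step 1 (isothermal): W = P₁V₁ ln(V₂/V₁) = (13756) ln(6.94/18.1) = -13187 J.
After step 1: P = 1982 kPa, V = 6.94 L, T = 602 K.
Step 2 (adiabatic): W = (P₁V₁ − P₂V₂)/(γ−1) = (13756 − 23592)/0.667 = -14754 J.
W_total = -13187 − 14754 = -27940 J.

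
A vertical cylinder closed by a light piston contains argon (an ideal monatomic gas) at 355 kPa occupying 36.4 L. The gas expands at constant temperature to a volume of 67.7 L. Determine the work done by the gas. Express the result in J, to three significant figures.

Isothermal: W = nRT ln(V₂/V₁) = P₁V₁ ln(V₂/V₁).
P₁V₁ = (355 kPa)(36.4 L) = 12922 J.
W = 12922 × ln(67.7/36.4) = 12922 × 0.6205
W_by_gas = 8018 J.

W ≈ 8020 J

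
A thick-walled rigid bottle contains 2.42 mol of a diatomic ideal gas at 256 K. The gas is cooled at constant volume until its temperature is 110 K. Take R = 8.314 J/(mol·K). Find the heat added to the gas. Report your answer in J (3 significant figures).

Constant volume ⇒ W = 0, so Q = ΔU = nCᵥΔT with Cᵥ = 5R/2 = 20.79 J/(mol·K).
ΔU = (2.42)(20.79)(110 − 256) = -7344 J.

Q ≈ -7340 J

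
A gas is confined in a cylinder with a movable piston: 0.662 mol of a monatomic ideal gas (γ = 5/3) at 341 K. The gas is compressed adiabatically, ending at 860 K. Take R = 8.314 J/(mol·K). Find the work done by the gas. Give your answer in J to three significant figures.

Adiabatic ⇒ Q = 0, so W_by = −ΔU = nCᵥ(T₁ − T₂).
Cᵥ = 3R/2 = 12.47 J/(mol·K).
W = (0.662)(12.47)(341 − 860) = -4285 J.

W ≈ -4280 J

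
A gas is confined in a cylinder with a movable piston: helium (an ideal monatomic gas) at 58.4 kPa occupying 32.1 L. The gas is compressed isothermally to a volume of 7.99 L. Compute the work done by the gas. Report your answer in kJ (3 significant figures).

Isothermal: W = nRT ln(V₂/V₁) = P₁V₁ ln(V₂/V₁).
P₁V₁ = (58.4 kPa)(32.1 L) = 1875 J.
W = 1875 × ln(7.99/32.1) = 1875 × -1.391
W_by_gas = -2607 J.

W ≈ -2.61 kJ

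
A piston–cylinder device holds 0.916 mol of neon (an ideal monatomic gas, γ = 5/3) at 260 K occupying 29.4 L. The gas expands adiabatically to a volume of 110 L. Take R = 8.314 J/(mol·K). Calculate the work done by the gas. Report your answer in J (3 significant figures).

Adiabatic: TV^(γ−1) = const with γ = 5/3.
T₂ = T₁ (V₁/V₂)^(γ−1) = 260 × (29.4/110)^0.667 = 260 × 0.4149 = 107.9 K.
W_by = nCᵥ(T₁ − T₂) = (0.916)(12.47)(260 − 107.9) = 1738 J.

W ≈ 1740 J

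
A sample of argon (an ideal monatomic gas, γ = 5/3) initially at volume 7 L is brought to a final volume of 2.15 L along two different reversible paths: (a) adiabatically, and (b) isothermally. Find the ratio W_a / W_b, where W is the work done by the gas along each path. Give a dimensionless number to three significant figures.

W_a / W_b ≈ 1.52

Path (a) adiabatic: W = P₁V₁(1 − (V₁/V₂)^(γ−1))/(γ−1) → W_a/(P₁V₁) = -1.795.
Path (b) isothermal: W = P₁V₁ ln(V₂/V₁) → W_b/(P₁V₁) = -1.18.
W_a / W_b = -1.795 / -1.18 = 1.521.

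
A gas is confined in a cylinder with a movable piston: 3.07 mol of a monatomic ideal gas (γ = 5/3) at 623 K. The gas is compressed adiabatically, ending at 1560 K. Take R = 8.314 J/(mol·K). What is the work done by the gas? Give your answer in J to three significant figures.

W ≈ -35900 J

Adiabatic ⇒ Q = 0, so W_by = −ΔU = nCᵥ(T₁ − T₂).
Cᵥ = 3R/2 = 12.47 J/(mol·K).
W = (3.07)(12.47)(623 − 1560) = -35874 J.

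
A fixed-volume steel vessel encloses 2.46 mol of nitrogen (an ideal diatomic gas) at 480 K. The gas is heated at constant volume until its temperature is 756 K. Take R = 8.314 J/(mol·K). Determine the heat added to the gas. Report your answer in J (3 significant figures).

Q ≈ 14100 J

Constant volume ⇒ W = 0, so Q = ΔU = nCᵥΔT with Cᵥ = 5R/2 = 20.79 J/(mol·K).
ΔU = (2.46)(20.79)(756 − 480) = 14112 J.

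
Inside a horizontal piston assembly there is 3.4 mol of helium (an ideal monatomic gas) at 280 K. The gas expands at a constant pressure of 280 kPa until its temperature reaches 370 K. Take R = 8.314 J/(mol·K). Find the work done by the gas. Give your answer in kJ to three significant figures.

W ≈ 2.54 kJ

Isobaric: W = P ΔV = nR ΔT.
W = (3.4)(8.314)(370 − 280) = 2544 J.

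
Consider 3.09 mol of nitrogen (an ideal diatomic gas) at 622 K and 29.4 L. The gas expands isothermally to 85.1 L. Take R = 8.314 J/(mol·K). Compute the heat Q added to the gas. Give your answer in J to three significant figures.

Q ≈ 17000 J

Isothermal ⇒ ΔU = 0, so Q = W = nRT ln(V₂/V₁).
Q = (3.09)(8.314)(622) ln(85.1/29.4) = 15979 × 1.063 = 16983 J.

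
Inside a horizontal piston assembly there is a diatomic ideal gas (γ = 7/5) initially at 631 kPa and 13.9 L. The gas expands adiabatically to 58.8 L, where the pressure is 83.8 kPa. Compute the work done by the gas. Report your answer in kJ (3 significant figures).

Adiabatic: W = (P₁V₁ − P₂V₂)/(γ − 1) with γ = 7/5.
P₁V₁ = 8771 J, P₂V₂ = 4927 J.
W = (8771 − 4927) / 0.4 = 9609 J.

W ≈ 9.61 kJ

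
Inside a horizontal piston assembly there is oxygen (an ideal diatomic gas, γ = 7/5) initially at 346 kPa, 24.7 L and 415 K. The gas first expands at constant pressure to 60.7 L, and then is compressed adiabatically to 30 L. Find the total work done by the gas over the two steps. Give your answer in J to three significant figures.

W_total ≈ -4640 J

Step 1 (isobaric): W = PΔV = (346 kPa)(60.7 − 24.7 L) = 12456 J.
After step 1: P = 346 kPa, V = 60.7 L, T = 1020 K.
Step 2 (adiabatic): W = (P₁V₁ − P₂V₂)/(γ−1) = (21002 − 27841)/0.4 = -17098 J.
W_total = 12456 − 17098 = -4642 J.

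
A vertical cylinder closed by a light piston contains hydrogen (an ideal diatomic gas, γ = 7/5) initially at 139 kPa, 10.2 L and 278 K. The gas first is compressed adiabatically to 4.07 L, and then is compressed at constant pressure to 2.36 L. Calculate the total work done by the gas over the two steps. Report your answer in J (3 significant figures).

Step 1 (adiabatic): W = (P₁V₁ − P₂V₂)/(γ−1) = (1418 − 2047)/0.4 = -1574 J.
After step 1: P = 503.1 kPa, V = 4.07 L, T = 401.5 K.
Step 2 (isobaric): W = PΔV = (503.1 kPa)(2.36 − 4.07 L) = -860.2 J.
W_total = -1574 − 860.2 = -2434 J.

W_total ≈ -2430 J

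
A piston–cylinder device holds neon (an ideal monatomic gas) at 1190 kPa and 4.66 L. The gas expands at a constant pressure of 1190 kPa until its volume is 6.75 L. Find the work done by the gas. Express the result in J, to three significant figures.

W ≈ 2490 J

Isobaric: W = P ΔV.
W = (1190 kPa)(6.75 − 4.66 L) = (1190)(2.09) = 2487 J.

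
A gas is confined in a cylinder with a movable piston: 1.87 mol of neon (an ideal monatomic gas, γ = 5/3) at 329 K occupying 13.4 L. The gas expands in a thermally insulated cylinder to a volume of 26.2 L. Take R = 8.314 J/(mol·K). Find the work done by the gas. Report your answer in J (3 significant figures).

Adiabatic: TV^(γ−1) = const with γ = 5/3.
T₂ = T₁ (V₁/V₂)^(γ−1) = 329 × (13.4/26.2)^0.667 = 329 × 0.6395 = 210.4 K.
W_by = nCᵥ(T₁ − T₂) = (1.87)(12.47)(329 − 210.4) = 2766 J.

W ≈ 2770 J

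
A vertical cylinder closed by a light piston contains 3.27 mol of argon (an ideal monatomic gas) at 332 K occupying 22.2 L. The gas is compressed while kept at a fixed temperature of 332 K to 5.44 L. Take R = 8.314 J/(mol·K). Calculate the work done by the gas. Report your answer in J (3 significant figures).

W ≈ -12700 J

Isothermal: W = nRT ln(V₂/V₁).
W = (3.27)(8.314)(332) × ln(5.44/22.2)
  = 9026 × -1.406
W_by_gas = -12693 J.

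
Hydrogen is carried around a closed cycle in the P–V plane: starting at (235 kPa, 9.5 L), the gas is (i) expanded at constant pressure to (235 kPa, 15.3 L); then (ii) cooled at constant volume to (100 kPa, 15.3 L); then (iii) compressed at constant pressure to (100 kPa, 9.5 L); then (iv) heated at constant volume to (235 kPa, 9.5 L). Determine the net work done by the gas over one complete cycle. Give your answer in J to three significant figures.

Constant-volume legs do no work.
W(i) = (235)(15.3 − 9.5) = 1363 J; W(iii) = (100)(9.5 − 15.3) = -580 J.
W_net = 1363 − 580 = 783 J (the clockwise enclosed area).

W_net ≈ 783 J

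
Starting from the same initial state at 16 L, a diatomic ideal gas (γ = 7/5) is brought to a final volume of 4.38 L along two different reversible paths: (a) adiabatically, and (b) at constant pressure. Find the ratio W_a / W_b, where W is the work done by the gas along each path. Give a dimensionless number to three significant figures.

W_a / W_b ≈ 2.34

Path (a) adiabatic: W = P₁V₁(1 − (V₁/V₂)^(γ−1))/(γ−1) → W_a/(P₁V₁) = -1.698.
Path (b) isobaric: W = P₁(V₂ − V₁) → W_b/(P₁V₁) = -0.7263.
W_a / W_b = -1.698 / -0.7263 = 2.337.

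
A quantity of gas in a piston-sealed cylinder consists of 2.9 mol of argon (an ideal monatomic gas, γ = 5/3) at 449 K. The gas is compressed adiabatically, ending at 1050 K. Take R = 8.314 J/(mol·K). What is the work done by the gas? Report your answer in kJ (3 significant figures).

Adiabatic ⇒ Q = 0, so W_by = −ΔU = nCᵥ(T₁ − T₂).
Cᵥ = 3R/2 = 12.47 J/(mol·K).
W = (2.9)(12.47)(449 − 1050) = -21736 J.

W ≈ -21.7 kJ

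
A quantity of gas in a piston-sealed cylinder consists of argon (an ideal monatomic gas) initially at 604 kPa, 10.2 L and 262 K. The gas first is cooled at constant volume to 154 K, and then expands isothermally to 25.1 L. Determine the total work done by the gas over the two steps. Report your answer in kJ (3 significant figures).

Step 1 (isochoric): W = 0 (constant volume).
After step 1: P = 355 kPa (V unchanged).
Step 2 (isothermal): W = P₁V₁ ln(V₂/V₁) = (3621) ln(25.1/10.2) = 3261 J.
W_total = 0 + 3261 = 3261 J.

W_total ≈ 3.26 kJ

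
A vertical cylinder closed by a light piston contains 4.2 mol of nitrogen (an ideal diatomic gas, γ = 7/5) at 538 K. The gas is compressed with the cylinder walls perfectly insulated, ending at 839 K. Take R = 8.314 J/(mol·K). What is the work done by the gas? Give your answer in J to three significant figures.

W ≈ -26300 J

Adiabatic ⇒ Q = 0, so W_by = −ΔU = nCᵥ(T₁ − T₂).
Cᵥ = 5R/2 = 20.79 J/(mol·K).
W = (4.2)(20.79)(538 − 839) = -26276 J.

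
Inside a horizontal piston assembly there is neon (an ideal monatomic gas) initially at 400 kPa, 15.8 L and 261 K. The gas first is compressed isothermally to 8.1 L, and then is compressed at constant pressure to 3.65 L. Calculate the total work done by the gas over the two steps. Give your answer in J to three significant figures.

Step 1 (isothermal): W = P₁V₁ ln(V₂/V₁) = (6320) ln(8.1/15.8) = -4223 J.
After step 1: P = 780.2 kPa, V = 8.1 L, T = 261 K.
Step 2 (isobaric): W = PΔV = (780.2 kPa)(3.65 − 8.1 L) = -3472 J.
W_total = -4223 − 3472 = -7695 J.

W_total ≈ -7690 J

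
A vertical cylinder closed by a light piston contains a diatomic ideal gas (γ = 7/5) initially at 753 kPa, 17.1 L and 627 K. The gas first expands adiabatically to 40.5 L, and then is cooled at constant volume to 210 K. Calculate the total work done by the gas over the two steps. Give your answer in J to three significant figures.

Step 1 (adiabatic): W = (P₁V₁ − P₂V₂)/(γ−1) = (12876 − 9120)/0.4 = 9390 J.
Step 2 (isochoric): W = 0 (constant volume).
W_total = 9390 + 0 = 9390 J.

W_total ≈ 9390 J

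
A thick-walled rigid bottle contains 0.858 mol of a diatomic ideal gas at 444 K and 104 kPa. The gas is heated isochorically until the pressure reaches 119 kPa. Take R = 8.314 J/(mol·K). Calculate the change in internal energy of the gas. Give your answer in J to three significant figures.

ΔU ≈ 1140 J

Constant volume ⇒ W = 0, so Q = ΔU = nCᵥΔT with Cᵥ = 5R/2 = 20.79 J/(mol·K).
At constant V, T₂/T₁ = P₂/P₁ ⇒ ΔT = T₁(P₂/P₁ − 1) = 444·(119/104 − 1) = 64.04 K.
ΔU = (0.858)(20.79)(64.04) = 1142 J.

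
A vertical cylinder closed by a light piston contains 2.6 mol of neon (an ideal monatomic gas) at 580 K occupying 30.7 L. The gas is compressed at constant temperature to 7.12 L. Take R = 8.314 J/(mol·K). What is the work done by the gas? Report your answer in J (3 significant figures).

W ≈ -18300 J

Isothermal: W = nRT ln(V₂/V₁).
W = (2.6)(8.314)(580) × ln(7.12/30.7)
  = 12538 × -1.461
W_by_gas = -18322 J.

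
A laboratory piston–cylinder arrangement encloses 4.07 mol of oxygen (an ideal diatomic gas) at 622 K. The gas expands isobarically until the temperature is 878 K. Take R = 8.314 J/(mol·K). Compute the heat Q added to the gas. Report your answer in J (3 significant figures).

Isobaric: W = nRΔT = (4.07)(8.314)(256) = 8663 J.
ΔU = nCᵥΔT with Cᵥ = 5R/2: ΔU = (4.07)(20.79)(256) = 21656 J.
Q = ΔU + W = 21656 + 8663 = 30319 J.

Q ≈ 30300 J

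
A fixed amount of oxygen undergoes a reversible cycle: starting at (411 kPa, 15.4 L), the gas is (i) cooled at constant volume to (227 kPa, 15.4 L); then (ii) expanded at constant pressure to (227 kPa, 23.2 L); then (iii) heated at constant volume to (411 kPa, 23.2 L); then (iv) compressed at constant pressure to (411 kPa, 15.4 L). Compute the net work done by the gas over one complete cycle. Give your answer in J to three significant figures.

W_net ≈ -1440 J

Constant-volume legs do no work.
W(ii) = (227)(23.2 − 15.4) = 1771 J; W(iv) = (411)(15.4 − 23.2) = -3206 J.
W_net = 1771 − 3206 = -1435 J (the counter-clockwise enclosed area).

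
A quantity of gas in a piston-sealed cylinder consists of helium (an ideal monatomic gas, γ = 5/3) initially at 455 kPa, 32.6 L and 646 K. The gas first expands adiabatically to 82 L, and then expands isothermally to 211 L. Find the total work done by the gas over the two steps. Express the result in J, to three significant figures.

Step 1 (adiabatic): W = (P₁V₁ − P₂V₂)/(γ−1) = (14833 − 8020)/0.667 = 10220 J.
After step 1: P = 97.8 kPa, V = 82 L, T = 349.3 K.
Step 2 (isothermal): W = P₁V₁ ln(V₂/V₁) = (8020) ln(211/82) = 7580 J.
W_total = 10220 + 7580 = 17800 J.

W_total ≈ 17800 J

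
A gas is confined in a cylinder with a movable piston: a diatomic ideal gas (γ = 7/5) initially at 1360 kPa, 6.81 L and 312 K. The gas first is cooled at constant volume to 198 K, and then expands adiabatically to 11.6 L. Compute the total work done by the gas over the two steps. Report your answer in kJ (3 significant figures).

Step 1 (isochoric): W = 0 (constant volume).
After step 1: P = 863.1 kPa (V unchanged).
Step 2 (adiabatic): W = (P₁V₁ − P₂V₂)/(γ−1) = (5878 − 4750)/0.4 = 2819 J.
W_total = 0 + 2819 = 2819 J.

W_total ≈ 2.82 kJ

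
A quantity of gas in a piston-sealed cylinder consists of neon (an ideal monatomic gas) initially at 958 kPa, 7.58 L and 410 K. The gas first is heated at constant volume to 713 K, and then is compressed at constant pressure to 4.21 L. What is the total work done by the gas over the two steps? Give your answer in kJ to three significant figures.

Step 1 (isochoric): W = 0 (constant volume).
After step 1: P = 1666 kPa (V unchanged).
Step 2 (isobaric): W = PΔV = (1666 kPa)(4.21 − 7.58 L) = -5614 J.
W_total = 0 − 5614 = -5614 J.

W_total ≈ -5.61 kJ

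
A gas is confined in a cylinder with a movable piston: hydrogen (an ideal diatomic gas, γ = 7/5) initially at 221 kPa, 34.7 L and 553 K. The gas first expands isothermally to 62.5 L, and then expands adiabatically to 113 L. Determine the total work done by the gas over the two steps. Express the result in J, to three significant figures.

Step 1 (isothermal): W = P₁V₁ ln(V₂/V₁) = (7669) ln(62.5/34.7) = 4512 J.
After step 1: P = 122.7 kPa, V = 62.5 L, T = 553 K.
Step 2 (adiabatic): W = (P₁V₁ − P₂V₂)/(γ−1) = (7669 − 6051)/0.4 = 4044 J.
W_total = 4512 + 4044 = 8556 J.

W_total ≈ 8560 J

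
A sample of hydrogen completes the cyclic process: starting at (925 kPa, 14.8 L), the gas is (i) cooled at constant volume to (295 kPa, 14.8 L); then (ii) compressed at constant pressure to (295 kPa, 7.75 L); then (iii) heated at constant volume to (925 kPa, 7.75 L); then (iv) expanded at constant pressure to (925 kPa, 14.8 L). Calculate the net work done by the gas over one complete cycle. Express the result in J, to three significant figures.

Constant-volume legs do no work.
W(ii) = (295)(7.75 − 14.8) = -2080 J; W(iv) = (925)(14.8 − 7.75) = 6521 J.
W_net = -2080 + 6521 = 4442 J (the clockwise enclosed area).

W_net ≈ 4440 J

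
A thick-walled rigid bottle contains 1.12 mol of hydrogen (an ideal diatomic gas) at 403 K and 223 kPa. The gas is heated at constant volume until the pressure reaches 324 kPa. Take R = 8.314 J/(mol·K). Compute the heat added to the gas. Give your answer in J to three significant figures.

Constant volume ⇒ W = 0, so Q = ΔU = nCᵥΔT with Cᵥ = 5R/2 = 20.79 J/(mol·K).
At constant V, T₂/T₁ = P₂/P₁ ⇒ ΔT = T₁(P₂/P₁ − 1) = 403·(324/223 − 1) = 182.5 K.
ΔU = (1.12)(20.79)(182.5) = 4249 J.

Q ≈ 4250 J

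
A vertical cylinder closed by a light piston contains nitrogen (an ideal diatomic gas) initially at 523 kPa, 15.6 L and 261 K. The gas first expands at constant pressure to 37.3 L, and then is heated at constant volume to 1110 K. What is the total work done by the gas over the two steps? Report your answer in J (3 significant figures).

W_total ≈ 11300 J

Step 1 (isobaric): W = PΔV = (523 kPa)(37.3 − 15.6 L) = 11349 J.
Step 2 (isochoric): W = 0 (constant volume).
W_total = 11349 + 0 = 11349 J.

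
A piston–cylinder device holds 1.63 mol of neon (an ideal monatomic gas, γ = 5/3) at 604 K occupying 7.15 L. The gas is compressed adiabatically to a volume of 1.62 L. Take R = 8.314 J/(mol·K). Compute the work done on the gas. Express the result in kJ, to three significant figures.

W ≈ 20.8 kJ

Adiabatic: TV^(γ−1) = const with γ = 5/3.
T₂ = T₁ (V₁/V₂)^(γ−1) = 604 × (7.15/1.62)^0.667 = 604 × 2.691 = 1625 K.
W_by = nCᵥ(T₁ − T₂) = (1.63)(12.47)(604 − 1625) = -20758 J.
Work on gas = −W_by = 20758 J.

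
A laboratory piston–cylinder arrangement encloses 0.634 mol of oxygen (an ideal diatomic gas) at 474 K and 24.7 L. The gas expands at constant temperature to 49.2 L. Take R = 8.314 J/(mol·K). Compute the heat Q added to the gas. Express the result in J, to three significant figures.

Isothermal ⇒ ΔU = 0, so Q = W = nRT ln(V₂/V₁).
Q = (0.634)(8.314)(474) ln(49.2/24.7) = 2498 × 0.6891 = 1722 J.

Q ≈ 1720 J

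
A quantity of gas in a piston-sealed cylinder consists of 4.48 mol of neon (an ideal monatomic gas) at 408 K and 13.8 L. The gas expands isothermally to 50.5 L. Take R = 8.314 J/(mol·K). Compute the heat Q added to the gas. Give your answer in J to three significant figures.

Q ≈ 19700 J

Isothermal ⇒ ΔU = 0, so Q = W = nRT ln(V₂/V₁).
Q = (4.48)(8.314)(408) ln(50.5/13.8) = 15197 × 1.297 = 19715 J.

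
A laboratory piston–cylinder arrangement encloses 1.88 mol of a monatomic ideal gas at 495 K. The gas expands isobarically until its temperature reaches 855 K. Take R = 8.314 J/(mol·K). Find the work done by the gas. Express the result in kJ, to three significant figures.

Isobaric: W = P ΔV = nR ΔT.
W = (1.88)(8.314)(855 − 495) = 5627 J.

W ≈ 5.63 kJ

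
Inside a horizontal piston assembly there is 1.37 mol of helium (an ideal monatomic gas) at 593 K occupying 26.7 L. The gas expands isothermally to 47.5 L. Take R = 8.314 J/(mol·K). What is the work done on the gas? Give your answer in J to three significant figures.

Isothermal: W = nRT ln(V₂/V₁).
W = (1.37)(8.314)(593) × ln(47.5/26.7)
  = 6754 × 0.5761
W_by_gas = 3891 J; work on gas = −W_by = -3891 J.

W ≈ -3890 J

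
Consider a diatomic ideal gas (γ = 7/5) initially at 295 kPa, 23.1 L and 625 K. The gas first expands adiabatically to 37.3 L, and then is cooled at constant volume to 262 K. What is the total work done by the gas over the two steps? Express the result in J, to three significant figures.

W_total ≈ 2970 J

Step 1 (adiabatic): W = (P₁V₁ − P₂V₂)/(γ−1) = (6814 − 5626)/0.4 = 2971 J.
Step 2 (isochoric): W = 0 (constant volume).
W_total = 2971 + 0 = 2971 J.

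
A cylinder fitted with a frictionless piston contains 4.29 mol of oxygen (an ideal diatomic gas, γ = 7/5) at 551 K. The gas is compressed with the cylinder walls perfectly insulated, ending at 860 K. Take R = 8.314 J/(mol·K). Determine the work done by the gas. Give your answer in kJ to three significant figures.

Adiabatic ⇒ Q = 0, so W_by = −ΔU = nCᵥ(T₁ − T₂).
Cᵥ = 5R/2 = 20.79 J/(mol·K).
W = (4.29)(20.79)(551 − 860) = -27553 J.

W ≈ -27.6 kJ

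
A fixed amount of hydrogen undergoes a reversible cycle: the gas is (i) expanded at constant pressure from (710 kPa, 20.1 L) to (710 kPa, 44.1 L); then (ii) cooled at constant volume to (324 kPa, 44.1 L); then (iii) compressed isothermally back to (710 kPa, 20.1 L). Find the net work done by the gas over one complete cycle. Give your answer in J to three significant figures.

Leg (i): W = PΔV = (710)(44.1 − 20.1) = 17040 J.
Leg (ii): W = 0.
Leg (iii): W = PᵢVᵢ ln(V_f/Vᵢ) = (14288) ln(20.1/44.1) = -11227 J.
W_net = 17040 − 11227 = 5813 J.

W_net ≈ 5810 J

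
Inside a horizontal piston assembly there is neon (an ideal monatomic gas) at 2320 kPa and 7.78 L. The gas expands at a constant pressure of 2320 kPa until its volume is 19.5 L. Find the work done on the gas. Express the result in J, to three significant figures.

Isobaric: W = P ΔV.
W = (2320 kPa)(19.5 − 7.78 L) = (2320)(11.72) = 27190 J.
Work on gas = −W_by = -27190 J.

W ≈ -27200 J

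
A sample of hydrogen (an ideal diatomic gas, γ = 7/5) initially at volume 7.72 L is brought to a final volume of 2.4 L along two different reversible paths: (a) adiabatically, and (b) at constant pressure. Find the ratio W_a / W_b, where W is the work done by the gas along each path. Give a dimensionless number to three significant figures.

Path (a) adiabatic: W = P₁V₁(1 − (V₁/V₂)^(γ−1))/(γ−1) → W_a/(P₁V₁) = -1.489.
Path (b) isobaric: W = P₁(V₂ − V₁) → W_b/(P₁V₁) = -0.6891.
W_a / W_b = -1.489 / -0.6891 = 2.161.

W_a / W_b ≈ 2.16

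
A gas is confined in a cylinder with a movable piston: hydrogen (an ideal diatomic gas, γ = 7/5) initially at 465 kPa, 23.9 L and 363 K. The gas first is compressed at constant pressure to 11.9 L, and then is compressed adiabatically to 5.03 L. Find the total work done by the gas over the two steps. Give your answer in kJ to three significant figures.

W_total ≈ -11.3 kJ

Step 1 (isobaric): W = PΔV = (465 kPa)(11.9 − 23.9 L) = -5580 J.
After step 1: P = 465 kPa, V = 11.9 L, T = 180.7 K.
Step 2 (adiabatic): W = (P₁V₁ − P₂V₂)/(γ−1) = (5534 − 7809)/0.4 = -5689 J.
W_total = -5580 − 5689 = -11269 J.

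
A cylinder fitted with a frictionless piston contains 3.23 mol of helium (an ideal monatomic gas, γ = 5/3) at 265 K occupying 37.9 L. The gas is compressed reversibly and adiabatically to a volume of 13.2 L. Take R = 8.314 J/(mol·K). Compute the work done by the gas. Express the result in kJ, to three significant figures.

Adiabatic: TV^(γ−1) = const with γ = 5/3.
T₂ = T₁ (V₁/V₂)^(γ−1) = 265 × (37.9/13.2)^0.667 = 265 × 2.02 = 535.3 K.
W_by = nCᵥ(T₁ − T₂) = (3.23)(12.47)(265 − 535.3) = -10889 J.

W ≈ -10.9 kJ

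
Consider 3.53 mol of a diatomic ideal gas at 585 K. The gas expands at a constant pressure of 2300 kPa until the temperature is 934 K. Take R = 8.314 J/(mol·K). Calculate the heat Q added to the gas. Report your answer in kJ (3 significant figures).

Q ≈ 35.8 kJ

Isobaric: W = nRΔT = (3.53)(8.314)(349) = 10243 J.
ΔU = nCᵥΔT with Cᵥ = 5R/2: ΔU = (3.53)(20.79)(349) = 25606 J.
Q = ΔU + W = 25606 + 10243 = 35849 J.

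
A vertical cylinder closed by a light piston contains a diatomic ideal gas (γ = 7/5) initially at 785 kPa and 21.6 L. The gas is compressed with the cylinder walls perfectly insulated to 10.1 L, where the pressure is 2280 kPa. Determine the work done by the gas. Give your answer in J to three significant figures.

Adiabatic: W = (P₁V₁ − P₂V₂)/(γ − 1) with γ = 7/5.
P₁V₁ = 16956 J, P₂V₂ = 23028 J.
W = (16956 − 23028) / 0.4 = -15180 J.

W ≈ -15200 J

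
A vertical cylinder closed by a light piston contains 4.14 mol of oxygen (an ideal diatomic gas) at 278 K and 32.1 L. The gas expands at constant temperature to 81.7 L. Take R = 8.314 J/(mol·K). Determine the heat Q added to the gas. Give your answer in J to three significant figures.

Q ≈ 8940 J

Isothermal ⇒ ΔU = 0, so Q = W = nRT ln(V₂/V₁).
Q = (4.14)(8.314)(278) ln(81.7/32.1) = 9569 × 0.9342 = 8939 J.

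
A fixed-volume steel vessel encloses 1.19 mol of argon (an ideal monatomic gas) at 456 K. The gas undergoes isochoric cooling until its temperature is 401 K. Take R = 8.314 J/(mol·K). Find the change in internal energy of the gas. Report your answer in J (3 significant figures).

ΔU ≈ -816 J

Constant volume ⇒ W = 0, so Q = ΔU = nCᵥΔT with Cᵥ = 3R/2 = 12.47 J/(mol·K).
ΔU = (1.19)(12.47)(401 − 456) = -816.2 J.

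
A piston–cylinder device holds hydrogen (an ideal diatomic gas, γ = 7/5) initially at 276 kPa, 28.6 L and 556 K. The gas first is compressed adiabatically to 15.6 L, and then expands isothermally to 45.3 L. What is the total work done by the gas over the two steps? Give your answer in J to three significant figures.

W_total ≈ 5310 J

Step 1 (adiabatic): W = (P₁V₁ − P₂V₂)/(γ−1) = (7894 − 10059)/0.4 = -5414 J.
After step 1: P = 644.8 kPa, V = 15.6 L, T = 708.6 K.
Step 2 (isothermal): W = P₁V₁ ln(V₂/V₁) = (10059) ln(45.3/15.6) = 10724 J.
W_total = -5414 + 10724 = 5309 J.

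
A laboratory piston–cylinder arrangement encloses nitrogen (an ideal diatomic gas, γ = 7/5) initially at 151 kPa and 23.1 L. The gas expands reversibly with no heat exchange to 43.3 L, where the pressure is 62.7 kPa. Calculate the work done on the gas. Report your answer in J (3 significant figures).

W ≈ -1930 J

Adiabatic: W = (P₁V₁ − P₂V₂)/(γ − 1) with γ = 7/5.
P₁V₁ = 3488 J, P₂V₂ = 2715 J.
W = (3488 − 2715) / 0.4 = 1933 J.
Work on gas = −W_by = -1933 J.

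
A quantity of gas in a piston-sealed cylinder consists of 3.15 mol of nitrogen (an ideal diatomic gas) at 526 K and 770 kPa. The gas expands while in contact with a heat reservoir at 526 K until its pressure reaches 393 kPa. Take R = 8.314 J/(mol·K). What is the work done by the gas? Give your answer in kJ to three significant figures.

W ≈ 9.27 kJ

Isothermal process: W = nRT ln(V₂/V₁) = nRT ln(P₁/P₂).
W = (3.15)(8.314)(526) × ln(770/393)
  = 13775 × ln(1.959) = 13775 × 0.6726
W_by_gas = 9265 J.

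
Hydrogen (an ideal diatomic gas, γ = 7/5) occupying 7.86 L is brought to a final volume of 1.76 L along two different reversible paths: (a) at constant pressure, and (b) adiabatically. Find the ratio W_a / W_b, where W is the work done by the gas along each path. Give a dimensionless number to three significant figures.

W_a / W_b ≈ 0.379

Path (a) isobaric: W = P₁(V₂ − V₁) → W_a/(P₁V₁) = -0.7761.
Path (b) adiabatic: W = P₁V₁(1 − (V₁/V₂)^(γ−1))/(γ−1) → W_b/(P₁V₁) = -2.049.
W_a / W_b = -0.7761 / -2.049 = 0.3788.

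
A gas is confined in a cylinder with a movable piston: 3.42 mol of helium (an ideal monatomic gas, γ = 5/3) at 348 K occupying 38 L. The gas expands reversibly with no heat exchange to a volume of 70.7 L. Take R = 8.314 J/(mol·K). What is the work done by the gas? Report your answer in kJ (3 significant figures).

Adiabatic: TV^(γ−1) = const with γ = 5/3.
T₂ = T₁ (V₁/V₂)^(γ−1) = 348 × (38/70.7)^0.667 = 348 × 0.6611 = 230 K.
W_by = nCᵥ(T₁ − T₂) = (3.42)(12.47)(348 − 230) = 5031 J.

W ≈ 5.03 kJ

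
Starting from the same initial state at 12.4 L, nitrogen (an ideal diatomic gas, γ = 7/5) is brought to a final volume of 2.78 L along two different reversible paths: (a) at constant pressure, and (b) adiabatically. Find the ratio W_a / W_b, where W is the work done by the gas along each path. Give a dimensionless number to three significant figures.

Path (a) isobaric: W = P₁(V₂ − V₁) → W_a/(P₁V₁) = -0.7758.
Path (b) adiabatic: W = P₁V₁(1 − (V₁/V₂)^(γ−1))/(γ−1) → W_b/(P₁V₁) = -2.047.
W_a / W_b = -0.7758 / -2.047 = 0.3791.

W_a / W_b ≈ 0.379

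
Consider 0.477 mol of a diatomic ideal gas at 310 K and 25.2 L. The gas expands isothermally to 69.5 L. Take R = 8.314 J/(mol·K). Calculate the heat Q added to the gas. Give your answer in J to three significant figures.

Isothermal ⇒ ΔU = 0, so Q = W = nRT ln(V₂/V₁).
Q = (0.477)(8.314)(310) ln(69.5/25.2) = 1229 × 1.014 = 1247 J.

Q ≈ 1250 J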